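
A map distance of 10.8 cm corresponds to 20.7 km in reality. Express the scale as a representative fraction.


ground = 20.7 km = 2070000 cm; RF denominator = ground / map = 2070000 / 10.8 ≈ 191667; RF = 1:191667

1:191667


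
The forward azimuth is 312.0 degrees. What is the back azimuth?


back azimuth = (312.0 + 180) mod 360 = 132.0 degrees

132.0 degrees


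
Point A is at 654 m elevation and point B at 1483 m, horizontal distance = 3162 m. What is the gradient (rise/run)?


gradient = (1483 - 654) / 3162 = 829 / 3162 = 0.2622

0.2622


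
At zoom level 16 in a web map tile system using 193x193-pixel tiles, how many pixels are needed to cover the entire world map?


tiles per axis = 2^16 = 65536
total tiles = 65536^2 = 4294967296
pixels per axis = 65536 * 193 = 12648448
total pixels = 12648448^2 = 159983236808704

159983236808704 pixels


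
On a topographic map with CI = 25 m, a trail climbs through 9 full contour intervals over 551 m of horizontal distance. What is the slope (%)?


elevation change = 9 * 25 = 225 m
slope = 225 / 551 * 100 = 40.8%

40.8%


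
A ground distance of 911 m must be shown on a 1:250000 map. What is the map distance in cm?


map_cm = 911 * 100 / 250000 = 0.3644 cm ≈ 0.36 cm

0.36 cm


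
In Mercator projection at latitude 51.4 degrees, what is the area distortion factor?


area_distortion = 1/cos^2(51.4) = 2.569

2.569


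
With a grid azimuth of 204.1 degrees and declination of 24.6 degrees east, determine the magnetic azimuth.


magnetic azimuth = grid azimuth - declination (east +ve)
mag_az = 204.1 - 24.6 = 179.5 degrees

179.5 degrees


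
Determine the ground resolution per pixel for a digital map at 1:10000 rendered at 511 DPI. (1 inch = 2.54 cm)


pixel_cm = 2.54 / 511 ≈ 0.004971 cm
ground = pixel_cm * 10000 / 100 = 2.54 * 10000 / (511 * 100) = 25400 / 51100 ≈ 0.5 m

0.5 m


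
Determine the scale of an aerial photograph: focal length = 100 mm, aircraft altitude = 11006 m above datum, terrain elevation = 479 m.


scale = f / (H - h) = 100 mm / 10527 m = 100 / 10527000 = 1:105270

1:105270


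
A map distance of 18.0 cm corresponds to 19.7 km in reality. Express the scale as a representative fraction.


ground = 19.7 km = 1970000 cm; RF denominator = ground / map = 1970000 / 18.0 ≈ 109444; RF = 1:109444

1:109444


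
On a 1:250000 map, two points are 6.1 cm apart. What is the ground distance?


ground = 6.1 cm * 250000 / 100 = 15250.0 m = 15.25 km

15.25 km


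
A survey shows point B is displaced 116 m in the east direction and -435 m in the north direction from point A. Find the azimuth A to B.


az = atan2(116, -435) = 165.1 deg
adjusted to 0-360: 165.1 degrees

165.1 degrees


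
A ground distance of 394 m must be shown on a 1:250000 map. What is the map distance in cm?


map_cm = 394 * 100 / 250000 = 0.1576 cm ≈ 0.16 cm

0.16 cm


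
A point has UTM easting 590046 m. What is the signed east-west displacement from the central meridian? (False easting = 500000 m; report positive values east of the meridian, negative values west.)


displacement = 590046 - 500000 = 90046 m

90046 m


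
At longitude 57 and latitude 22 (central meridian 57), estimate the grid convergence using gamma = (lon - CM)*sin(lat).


gamma = (57 - 57) * sin(22) = 0 * 0.374607 = 0.0 degrees

0.0 degrees


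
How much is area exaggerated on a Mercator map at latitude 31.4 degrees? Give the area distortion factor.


area_distortion = 1/cos^2(31.4) = 1.373

1.373


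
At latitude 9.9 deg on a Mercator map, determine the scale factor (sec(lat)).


SF = 1 / cos(9.9) = 1 / 0.985109 = 1.015

1.015


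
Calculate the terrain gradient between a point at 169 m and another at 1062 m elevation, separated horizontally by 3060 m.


gradient = (1062 - 169) / 3060 = 893 / 3060 = 0.2918

0.2918


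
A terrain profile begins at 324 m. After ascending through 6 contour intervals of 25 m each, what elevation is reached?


elevation = 324 + 6 * 25 = 474 m

474 m


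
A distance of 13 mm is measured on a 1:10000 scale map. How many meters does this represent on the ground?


ground = 13 mm * 10000 / 1000 = 130.0 m

130.0 m


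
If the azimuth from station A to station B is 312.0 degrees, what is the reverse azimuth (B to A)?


back azimuth = (312.0 + 180) mod 360 = 132.0 degrees

132.0 degrees


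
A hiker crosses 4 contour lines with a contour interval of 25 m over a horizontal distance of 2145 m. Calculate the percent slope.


elevation change = 4 * 25 = 100 m
slope = 100 / 2145 * 100 = 4.7%

4.7%


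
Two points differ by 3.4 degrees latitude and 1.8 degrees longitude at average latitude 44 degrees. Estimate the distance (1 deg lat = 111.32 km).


dlat_km = 3.4 * 111.32 = 378.488
dlon_km = 1.8 * 111.32 * cos(44) ≈ 144.138
dist = sqrt(378.488^2 + 144.138^2) ≈ 405.0 km

405.0 km


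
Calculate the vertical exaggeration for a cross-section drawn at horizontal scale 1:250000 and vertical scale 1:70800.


VE = horizontal_scale / vertical_scale = 250000 / 70800 ≈ 3.5

3.5x


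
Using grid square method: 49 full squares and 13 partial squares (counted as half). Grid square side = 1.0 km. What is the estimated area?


effective squares = 49 + 13 * 0.5 = 55.5
area = 55.5 * 1.0 = 55.5 km^2

55.5 km^2


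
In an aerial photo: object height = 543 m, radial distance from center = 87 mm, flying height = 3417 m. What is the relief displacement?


d = h * r / H = 543 * 87 / 3417 = 13.83 mm

13.83 mm


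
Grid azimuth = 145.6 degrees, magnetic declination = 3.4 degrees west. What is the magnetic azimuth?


magnetic azimuth = grid azimuth - declination (east +ve)
mag_az = 145.6 - -3.4 = 149.0 degrees

149.0 degrees


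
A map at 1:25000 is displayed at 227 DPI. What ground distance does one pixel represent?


pixel_cm = 2.54 / 227 ≈ 0.011189 cm
ground = pixel_cm * 25000 / 100 = 2.54 * 25000 / (227 * 100) = 63500 / 22700 ≈ 2.8 m

2.8 m


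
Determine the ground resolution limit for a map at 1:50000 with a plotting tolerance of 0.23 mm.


ground = 0.23 mm * 50000 / 1000 = 11.5 m

11.5 m


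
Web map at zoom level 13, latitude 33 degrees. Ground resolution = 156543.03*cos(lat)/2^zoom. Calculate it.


res = 156543.03 * cos(33) / 2^13 = 156543.03 * 0.83867057 / 8192 = 16.03 m/pixel

16.03 m/pixel


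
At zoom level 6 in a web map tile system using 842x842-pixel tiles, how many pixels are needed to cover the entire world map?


tiles per axis = 2^6 = 64
total tiles = 64^2 = 4096
pixels per axis = 64 * 842 = 53888
total pixels = 53888^2 = 2903916544

2903916544 pixels


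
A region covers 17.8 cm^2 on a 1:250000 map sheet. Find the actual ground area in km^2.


ground_area = 17.8 * (250000/100)^2 = 111250000.0 m^2 = 111.25 km^2

111.25 km^2


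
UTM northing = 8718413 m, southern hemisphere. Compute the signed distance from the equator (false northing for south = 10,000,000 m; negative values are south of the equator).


For southern: actual = 8718413 - 10000000 = -1281587 m

-1281587 m


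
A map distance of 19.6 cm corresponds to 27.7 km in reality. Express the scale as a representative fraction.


ground = 27.7 km = 2770000 cm; RF denominator = ground / map = 2770000 / 19.6 ≈ 141327; RF = 1:141327

1:141327


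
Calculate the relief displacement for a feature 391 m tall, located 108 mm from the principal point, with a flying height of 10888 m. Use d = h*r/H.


d = h * r / H = 391 * 108 / 10888 = 3.88 mm

3.88 mm


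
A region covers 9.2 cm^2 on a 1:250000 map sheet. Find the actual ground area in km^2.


ground_area = 9.2 * (250000/100)^2 = 57500000.0 m^2 = 57.5 km^2

57.5 km^2


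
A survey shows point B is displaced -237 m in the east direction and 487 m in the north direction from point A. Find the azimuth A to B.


az = atan2(-237, 487) = -26.0 deg
adjusted to 0-360: 334.0 degrees

334.0 degrees


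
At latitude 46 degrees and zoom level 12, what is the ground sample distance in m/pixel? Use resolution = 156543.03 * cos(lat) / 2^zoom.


res = 156543.03 * cos(46) / 2^12 = 156543.03 * 0.69465837 / 4096 = 26.55 m/pixel

26.55 m/pixel


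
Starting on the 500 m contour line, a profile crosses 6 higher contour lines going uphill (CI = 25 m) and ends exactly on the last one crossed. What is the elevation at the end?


elevation = 500 + 6 * 25 = 650 m

650 m


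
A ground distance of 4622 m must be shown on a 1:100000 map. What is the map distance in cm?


map_cm = 4622 * 100 / 100000 = 4.622 cm ≈ 4.62 cm

4.62 cm


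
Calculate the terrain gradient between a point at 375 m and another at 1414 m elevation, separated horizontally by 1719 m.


gradient = (1414 - 375) / 1719 = 1039 / 1719 = 0.6044

0.6044


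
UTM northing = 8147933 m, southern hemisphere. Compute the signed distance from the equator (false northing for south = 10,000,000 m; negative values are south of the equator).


For southern: actual = 8147933 - 10000000 = -1852067 m

-1852067 m


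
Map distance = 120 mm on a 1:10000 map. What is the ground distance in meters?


ground = 120 mm * 10000 / 1000 = 1200.0 m

1200.0 m


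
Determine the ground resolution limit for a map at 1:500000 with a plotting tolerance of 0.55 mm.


ground = 0.55 mm * 500000 / 1000 = 275.0 m

275.0 m


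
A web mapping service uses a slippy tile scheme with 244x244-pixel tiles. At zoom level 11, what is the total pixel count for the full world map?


tiles per axis = 2^11 = 2048
total tiles = 2048^2 = 4194304
pixels per axis = 2048 * 244 = 499712
total pixels = 499712^2 = 249712082944

249712082944 pixels


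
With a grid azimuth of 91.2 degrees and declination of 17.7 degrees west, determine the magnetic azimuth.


magnetic azimuth = grid azimuth - declination (east +ve)
mag_az = 91.2 - -17.7 = 108.9 degrees

108.9 degrees


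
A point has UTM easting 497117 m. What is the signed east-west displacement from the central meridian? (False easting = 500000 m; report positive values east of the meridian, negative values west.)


displacement = 497117 - 500000 = -2883 m

-2883 m


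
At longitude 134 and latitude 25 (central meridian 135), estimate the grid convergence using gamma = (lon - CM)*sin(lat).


gamma = (134 - 135) * sin(25) = -1 * 0.422618 = -0.423 degrees

-0.423 degrees


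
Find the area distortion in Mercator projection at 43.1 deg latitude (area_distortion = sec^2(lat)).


area_distortion = 1/cos^2(43.1) = 1.876

1.876


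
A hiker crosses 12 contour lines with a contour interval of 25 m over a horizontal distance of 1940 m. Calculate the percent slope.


elevation change = 12 * 25 = 300 m
slope = 300 / 1940 * 100 = 15.5%

15.5%


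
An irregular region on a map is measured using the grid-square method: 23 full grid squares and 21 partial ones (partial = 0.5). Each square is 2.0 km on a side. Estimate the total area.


effective squares = 23 + 21 * 0.5 = 33.5
area = 33.5 * 4.0 = 134.0 km^2

134.0 km^2


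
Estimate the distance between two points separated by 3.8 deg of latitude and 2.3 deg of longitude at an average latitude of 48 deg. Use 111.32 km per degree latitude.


dlat_km = 3.8 * 111.32 = 423.016
dlon_km = 2.3 * 111.32 * cos(48) ≈ 171.322
dist = sqrt(423.016^2 + 171.322^2) ≈ 456.4 km

456.4 km


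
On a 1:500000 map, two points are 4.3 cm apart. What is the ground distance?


ground = 4.3 cm * 500000 / 100 = 21500.0 m = 21.5 km

21.5 km


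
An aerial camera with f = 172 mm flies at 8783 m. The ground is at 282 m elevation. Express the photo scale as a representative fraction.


scale = f / (H - h) = 172 mm / 8501 m = 172 / 8501000 = 1:49424

1:49424


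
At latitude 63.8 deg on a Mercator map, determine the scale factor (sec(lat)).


SF = 1 / cos(63.8) = 1 / 0.441506 = 2.265

2.265


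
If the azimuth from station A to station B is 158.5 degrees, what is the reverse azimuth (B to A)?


back azimuth = (158.5 + 180) mod 360 = 338.5 degrees

338.5 degrees


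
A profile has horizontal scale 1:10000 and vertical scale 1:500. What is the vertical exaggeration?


VE = horizontal_scale / vertical_scale = 10000 / 500 = 20.0

20.0x


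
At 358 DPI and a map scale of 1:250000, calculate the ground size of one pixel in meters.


pixel_cm = 2.54 / 358 ≈ 0.007095 cm
ground = pixel_cm * 250000 / 100 = 2.54 * 250000 / (358 * 100) = 635000 / 35800 ≈ 17.74 m

17.74 m


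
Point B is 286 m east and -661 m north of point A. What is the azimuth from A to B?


az = atan2(286, -661) = 156.6 deg
adjusted to 0-360: 156.6 degrees

156.6 degrees


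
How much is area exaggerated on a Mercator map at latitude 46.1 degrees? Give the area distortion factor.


area_distortion = 1/cos^2(46.1) = 2.08

2.08


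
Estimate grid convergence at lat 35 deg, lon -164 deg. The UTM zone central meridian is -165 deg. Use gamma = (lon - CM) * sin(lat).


gamma = (-164 - -165) * sin(35) = 1 * 0.573576 = 0.574 degrees

0.574 degrees


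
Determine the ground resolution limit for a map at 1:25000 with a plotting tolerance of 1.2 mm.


ground = 1.2 mm * 25000 / 1000 = 30.0 m

30.0 m


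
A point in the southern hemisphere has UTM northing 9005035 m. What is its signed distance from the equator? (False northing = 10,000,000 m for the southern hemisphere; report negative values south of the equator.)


For southern: actual = 9005035 - 10000000 = -994965 m

-994965 m


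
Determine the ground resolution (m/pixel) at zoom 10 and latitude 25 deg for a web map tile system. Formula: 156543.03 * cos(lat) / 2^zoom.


res = 156543.03 * cos(25) / 2^10 = 156543.03 * 0.90630779 / 1024 = 138.55 m/pixel

138.55 m/pixel


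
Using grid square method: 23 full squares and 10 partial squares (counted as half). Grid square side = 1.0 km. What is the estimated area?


effective squares = 23 + 10 * 0.5 = 28.0
area = 28.0 * 1.0 = 28.0 km^2

28.0 km^2


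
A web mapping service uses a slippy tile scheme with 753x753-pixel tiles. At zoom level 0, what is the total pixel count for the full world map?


tiles per axis = 2^0 = 1
total tiles = 1^2 = 1
pixels per axis = 1 * 753 = 753
total pixels = 753^2 = 567009

567009 pixels


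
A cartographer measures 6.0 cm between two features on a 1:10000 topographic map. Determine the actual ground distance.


ground = 6.0 cm * 10000 / 100 = 600.0 m

600.0 m


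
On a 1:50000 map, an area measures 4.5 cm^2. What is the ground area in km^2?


ground_area = 4.5 * (50000/100)^2 = 1125000.0 m^2 = 1.125 km^2

1.125 km^2


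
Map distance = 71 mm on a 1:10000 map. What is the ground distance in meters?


ground = 71 mm * 10000 / 1000 = 710.0 m

710.0 m


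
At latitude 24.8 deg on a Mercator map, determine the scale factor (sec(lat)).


SF = 1 / cos(24.8) = 1 / 0.907777 = 1.102

1.102


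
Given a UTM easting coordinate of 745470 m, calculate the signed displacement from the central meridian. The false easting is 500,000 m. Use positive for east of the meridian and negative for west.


displacement = 745470 - 500000 = 245470 m

245470 m


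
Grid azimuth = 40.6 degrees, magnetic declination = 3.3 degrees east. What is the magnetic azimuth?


magnetic azimuth = grid azimuth - declination (east +ve)
mag_az = 40.6 - 3.3 = 37.3 degrees

37.3 degrees


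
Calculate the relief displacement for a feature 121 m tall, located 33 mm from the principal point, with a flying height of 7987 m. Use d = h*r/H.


d = h * r / H = 121 * 33 / 7987 = 0.5 mm

0.5 mm


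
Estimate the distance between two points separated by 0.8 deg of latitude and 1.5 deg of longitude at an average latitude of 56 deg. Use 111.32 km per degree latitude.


dlat_km = 0.8 * 111.32 = 89.056
dlon_km = 1.5 * 111.32 * cos(56) ≈ 93.374
dist = sqrt(89.056^2 + 93.374^2) ≈ 129.0 km

129.0 km


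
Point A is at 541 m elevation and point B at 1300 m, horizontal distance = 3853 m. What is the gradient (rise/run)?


gradient = (1300 - 541) / 3853 = 759 / 3853 = 0.197

0.197


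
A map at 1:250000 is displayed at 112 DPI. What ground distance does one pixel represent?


pixel_cm = 2.54 / 112 ≈ 0.022679 cm
ground = pixel_cm * 250000 / 100 = 2.54 * 250000 / (112 * 100) = 635000 / 11200 ≈ 56.7 m

56.7 m


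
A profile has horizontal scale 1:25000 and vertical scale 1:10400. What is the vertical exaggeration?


VE = horizontal_scale / vertical_scale = 25000 / 10400 ≈ 2.4

2.4x


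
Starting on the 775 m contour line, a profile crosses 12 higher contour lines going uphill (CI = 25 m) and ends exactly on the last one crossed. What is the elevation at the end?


elevation = 775 + 12 * 25 = 1075 m

1075 m


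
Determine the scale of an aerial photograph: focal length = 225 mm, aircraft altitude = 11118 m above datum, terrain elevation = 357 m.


scale = f / (H - h) = 225 mm / 10761 m = 225 / 10761000 = 1:47827

1:47827


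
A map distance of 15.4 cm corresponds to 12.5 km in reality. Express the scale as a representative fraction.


ground = 12.5 km = 1250000 cm; RF denominator = ground / map = 1250000 / 15.4 ≈ 81169; RF = 1:81169

1:81169


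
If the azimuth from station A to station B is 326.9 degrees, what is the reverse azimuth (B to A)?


back azimuth = (326.9 + 180) mod 360 = 146.9 degrees

146.9 degrees


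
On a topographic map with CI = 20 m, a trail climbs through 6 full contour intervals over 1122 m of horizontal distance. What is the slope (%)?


elevation change = 6 * 20 = 120 m
slope = 120 / 1122 * 100 = 10.7%

10.7%


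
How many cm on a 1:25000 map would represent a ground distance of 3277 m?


map_cm = 3277 * 100 / 25000 = 13.108 cm ≈ 13.11 cm

13.11 cm


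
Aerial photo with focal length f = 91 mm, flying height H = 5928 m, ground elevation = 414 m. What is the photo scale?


scale = f / (H - h) = 91 mm / 5514 m = 91 / 5514000 = 1:60593

1:60593


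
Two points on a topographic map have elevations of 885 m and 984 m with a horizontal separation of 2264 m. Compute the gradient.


gradient = (984 - 885) / 2264 = 99 / 2264 = 0.0437

0.0437


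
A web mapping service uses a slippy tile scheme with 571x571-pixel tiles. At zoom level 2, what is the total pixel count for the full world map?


tiles per axis = 2^2 = 4
total tiles = 4^2 = 16
pixels per axis = 4 * 571 = 2284
total pixels = 2284^2 = 5216656

5216656 pixels


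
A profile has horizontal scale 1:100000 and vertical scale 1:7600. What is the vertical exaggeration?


VE = horizontal_scale / vertical_scale = 100000 / 7600 ≈ 13.2

13.2x


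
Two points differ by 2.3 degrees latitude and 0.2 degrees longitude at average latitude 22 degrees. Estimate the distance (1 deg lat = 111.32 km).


dlat_km = 2.3 * 111.32 = 256.036
dlon_km = 0.2 * 111.32 * cos(22) ≈ 20.643
dist = sqrt(256.036^2 + 20.643^2) ≈ 256.9 km

256.9 km


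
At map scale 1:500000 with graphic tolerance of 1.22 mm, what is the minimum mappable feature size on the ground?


ground = 1.22 mm * 500000 / 1000 = 610.0 m

610.0 m


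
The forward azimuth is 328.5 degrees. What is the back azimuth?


back azimuth = (328.5 + 180) mod 360 = 148.5 degrees

148.5 degrees


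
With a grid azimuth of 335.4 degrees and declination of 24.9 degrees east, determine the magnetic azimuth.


magnetic azimuth = grid azimuth - declination (east +ve)
mag_az = 335.4 - 24.9 = 310.5 degrees

310.5 degrees


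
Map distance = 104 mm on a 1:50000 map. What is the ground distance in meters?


ground = 104 mm * 50000 / 1000 = 5200.0 m

5200.0 m


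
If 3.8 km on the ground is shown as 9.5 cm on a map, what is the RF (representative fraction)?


ground = 3.8 km = 380000 cm; RF denominator = ground / map = 380000 / 9.5 = 40000; RF = 1:40000

1:40000


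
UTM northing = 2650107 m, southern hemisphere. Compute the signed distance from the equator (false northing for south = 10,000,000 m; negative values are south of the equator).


For southern: actual = 2650107 - 10000000 = -7349893 m

-7349893 m


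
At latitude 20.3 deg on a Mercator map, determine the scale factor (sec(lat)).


SF = 1 / cos(20.3) = 1 / 0.937889 = 1.066

1.066


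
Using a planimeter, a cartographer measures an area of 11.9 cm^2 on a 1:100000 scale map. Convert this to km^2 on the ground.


ground_area = 11.9 * (100000/100)^2 = 11900000.0 m^2 = 11.9 km^2

11.9 km^2


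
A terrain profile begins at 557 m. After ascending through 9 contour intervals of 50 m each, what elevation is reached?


elevation = 557 + 9 * 50 = 1007 m

1007 m


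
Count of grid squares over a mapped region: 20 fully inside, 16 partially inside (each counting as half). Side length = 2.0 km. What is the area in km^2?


effective squares = 20 + 16 * 0.5 = 28.0
area = 28.0 * 4.0 = 112.0 km^2

112.0 km^2


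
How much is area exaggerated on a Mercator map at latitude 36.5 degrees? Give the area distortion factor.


area_distortion = 1/cos^2(36.5) = 1.548

1.548


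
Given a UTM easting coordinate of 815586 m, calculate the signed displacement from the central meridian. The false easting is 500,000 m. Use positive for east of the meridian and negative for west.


displacement = 815586 - 500000 = 315586 m

315586 m


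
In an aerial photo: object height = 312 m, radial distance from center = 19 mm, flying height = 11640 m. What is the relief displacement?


d = h * r / H = 312 * 19 / 11640 = 0.51 mm

0.51 mm


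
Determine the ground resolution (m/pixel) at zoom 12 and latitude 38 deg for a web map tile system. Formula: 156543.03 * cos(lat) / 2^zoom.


res = 156543.03 * cos(38) / 2^12 = 156543.03 * 0.78801075 / 4096 = 30.12 m/pixel

30.12 m/pixel


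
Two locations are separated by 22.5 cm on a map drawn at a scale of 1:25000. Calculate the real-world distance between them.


ground = 22.5 cm * 25000 / 100 = 5625.0 m = 5.625 km

5.625 km


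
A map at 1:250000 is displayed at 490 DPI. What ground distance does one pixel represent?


pixel_cm = 2.54 / 490 ≈ 0.005184 cm
ground = pixel_cm * 250000 / 100 = 2.54 * 250000 / (490 * 100) = 635000 / 49000 ≈ 12.96 m

12.96 m


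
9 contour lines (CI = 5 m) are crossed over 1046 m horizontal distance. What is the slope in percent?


elevation change = 9 * 5 = 45 m
slope = 45 / 1046 * 100 = 4.3%

4.3%


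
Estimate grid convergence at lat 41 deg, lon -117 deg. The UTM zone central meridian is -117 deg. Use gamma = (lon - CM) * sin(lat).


gamma = (-117 - -117) * sin(41) = 0 * 0.656059 = 0.0 degrees

0.0 degrees


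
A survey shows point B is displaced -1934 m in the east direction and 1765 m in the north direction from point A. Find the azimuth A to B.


az = atan2(-1934, 1765) = -47.6 deg
adjusted to 0-360: 312.4 degrees

312.4 degrees


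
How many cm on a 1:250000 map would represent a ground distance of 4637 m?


map_cm = 4637 * 100 / 250000 = 1.8548 cm ≈ 1.85 cm

1.85 cm


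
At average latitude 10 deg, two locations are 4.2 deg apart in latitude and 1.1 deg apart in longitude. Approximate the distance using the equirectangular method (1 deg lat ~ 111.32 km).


dlat_km = 4.2 * 111.32 = 467.544
dlon_km = 1.1 * 111.32 * cos(10) ≈ 120.592
dist = sqrt(467.544^2 + 120.592^2) ≈ 482.8 km

482.8 km


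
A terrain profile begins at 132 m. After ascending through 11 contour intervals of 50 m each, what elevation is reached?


elevation = 132 + 11 * 50 = 682 m

682 m


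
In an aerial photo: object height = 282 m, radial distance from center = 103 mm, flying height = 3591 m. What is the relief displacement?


d = h * r / H = 282 * 103 / 3591 = 8.09 mm

8.09 mm


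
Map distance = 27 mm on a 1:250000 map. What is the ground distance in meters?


ground = 27 mm * 250000 / 1000 = 6750.0 m

6750.0 m


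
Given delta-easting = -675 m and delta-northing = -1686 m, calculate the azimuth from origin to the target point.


az = atan2(-675, -1686) = -158.2 deg
adjusted to 0-360: 201.8 degrees

201.8 degrees


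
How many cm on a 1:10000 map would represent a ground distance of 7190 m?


map_cm = 7190 * 100 / 10000 = 71.9 cm

71.9 cm


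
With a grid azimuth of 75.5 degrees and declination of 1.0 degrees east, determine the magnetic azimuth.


magnetic azimuth = grid azimuth - declination (east +ve)
mag_az = 75.5 - 1.0 = 74.5 degrees

74.5 degrees


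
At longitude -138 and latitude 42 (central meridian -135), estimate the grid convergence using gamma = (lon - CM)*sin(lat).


gamma = (-138 - -135) * sin(42) = -3 * 0.669131 = -2.007 degrees

-2.007 degrees


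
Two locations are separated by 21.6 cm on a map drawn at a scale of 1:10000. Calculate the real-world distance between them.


ground = 21.6 cm * 10000 / 100 = 2160.0 m = 2.16 km

2.16 km


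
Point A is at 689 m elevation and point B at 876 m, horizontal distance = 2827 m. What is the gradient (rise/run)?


gradient = (876 - 689) / 2827 = 187 / 2827 = 0.0661

0.0661


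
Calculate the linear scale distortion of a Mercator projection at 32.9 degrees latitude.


SF = 1 / cos(32.9) = 1 / 0.83962 = 1.191

1.191


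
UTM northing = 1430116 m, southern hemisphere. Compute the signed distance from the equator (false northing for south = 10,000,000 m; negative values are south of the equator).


For southern: actual = 1430116 - 10000000 = -8569884 m

-8569884 m


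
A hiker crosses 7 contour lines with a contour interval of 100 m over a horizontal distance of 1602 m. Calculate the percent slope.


elevation change = 7 * 100 = 700 m
slope = 700 / 1602 * 100 = 43.7%

43.7%


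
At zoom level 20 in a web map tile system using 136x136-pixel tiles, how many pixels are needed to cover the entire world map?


tiles per axis = 2^20 = 1048576
total tiles = 1048576^2 = 1099511627776
pixels per axis = 1048576 * 136 = 142606336
total pixels = 142606336^2 = 20336567067344896

20336567067344896 pixels


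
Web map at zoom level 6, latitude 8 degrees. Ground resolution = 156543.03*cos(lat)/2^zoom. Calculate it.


res = 156543.03 * cos(8) / 2^6 = 156543.03 * 0.99026807 / 64 = 2422.18 m/pixel

2422.18 m/pixel


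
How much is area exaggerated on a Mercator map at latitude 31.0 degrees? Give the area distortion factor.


area_distortion = 1/cos^2(31.0) = 1.361

1.361


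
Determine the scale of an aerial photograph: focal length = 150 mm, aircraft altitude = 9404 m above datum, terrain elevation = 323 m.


scale = f / (H - h) = 150 mm / 9081 m = 150 / 9081000 = 1:60540

1:60540


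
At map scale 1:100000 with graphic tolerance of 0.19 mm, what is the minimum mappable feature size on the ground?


ground = 0.19 mm * 100000 / 1000 = 19.0 m

19.0 m


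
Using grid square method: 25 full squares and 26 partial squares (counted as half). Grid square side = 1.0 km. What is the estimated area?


effective squares = 25 + 26 * 0.5 = 38.0
area = 38.0 * 1.0 = 38.0 km^2

38.0 km^2


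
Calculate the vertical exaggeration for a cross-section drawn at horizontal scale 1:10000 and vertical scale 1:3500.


VE = horizontal_scale / vertical_scale = 10000 / 3500 ≈ 2.9

2.9x


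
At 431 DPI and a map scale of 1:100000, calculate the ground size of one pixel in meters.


pixel_cm = 2.54 / 431 ≈ 0.005893 cm
ground = pixel_cm * 100000 / 100 = 2.54 * 100000 / (431 * 100) = 254000 / 43100 ≈ 5.89 m

5.89 m


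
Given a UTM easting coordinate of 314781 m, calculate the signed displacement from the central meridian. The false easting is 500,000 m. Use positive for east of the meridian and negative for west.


displacement = 314781 - 500000 = -185219 m

-185219 m


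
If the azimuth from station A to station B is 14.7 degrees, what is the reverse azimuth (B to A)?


back azimuth = (14.7 + 180) mod 360 = 194.7 degrees

194.7 degrees


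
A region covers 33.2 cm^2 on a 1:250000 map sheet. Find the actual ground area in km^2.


ground_area = 33.2 * (250000/100)^2 = 207500000.0 m^2 = 207.5 km^2

207.5 km^2


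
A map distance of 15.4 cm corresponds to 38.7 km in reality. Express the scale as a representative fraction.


ground = 38.7 km = 3870000 cm; RF denominator = ground / map = 3870000 / 15.4 ≈ 251299; RF = 1:251299

1:251299


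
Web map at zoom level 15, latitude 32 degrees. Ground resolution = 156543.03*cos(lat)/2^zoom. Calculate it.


res = 156543.03 * cos(32) / 2^15 = 156543.03 * 0.8480481 / 32768 = 4.05 m/pixel

4.05 m/pixel


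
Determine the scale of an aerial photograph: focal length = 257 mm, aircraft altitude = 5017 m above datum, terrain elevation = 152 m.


scale = f / (H - h) = 257 mm / 4865 m = 257 / 4865000 = 1:18930

1:18930


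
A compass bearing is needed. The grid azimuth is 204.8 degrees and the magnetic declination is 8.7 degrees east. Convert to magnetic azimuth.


magnetic azimuth = grid azimuth - declination (east +ve)
mag_az = 204.8 - 8.7 = 196.1 degrees

196.1 degrees


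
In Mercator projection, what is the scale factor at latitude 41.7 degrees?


SF = 1 / cos(41.7) = 1 / 0.746638 = 1.339

1.339


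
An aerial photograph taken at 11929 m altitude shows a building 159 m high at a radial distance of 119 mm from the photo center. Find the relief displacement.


d = h * r / H = 159 * 119 / 11929 = 1.59 mm

1.59 mm


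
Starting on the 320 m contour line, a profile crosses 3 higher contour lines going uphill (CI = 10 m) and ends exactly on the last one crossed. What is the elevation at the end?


elevation = 320 + 3 * 10 = 350 m

350 m


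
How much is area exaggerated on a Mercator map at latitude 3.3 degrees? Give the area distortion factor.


area_distortion = 1/cos^2(3.3) = 1.003

1.003


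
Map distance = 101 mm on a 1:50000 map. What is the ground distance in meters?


ground = 101 mm * 50000 / 1000 = 5050.0 m

5050.0 m


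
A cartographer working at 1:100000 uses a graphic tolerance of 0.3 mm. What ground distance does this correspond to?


ground = 0.3 mm * 100000 / 1000 = 30.0 m

30.0 m


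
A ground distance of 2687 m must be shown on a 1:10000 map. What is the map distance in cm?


map_cm = 2687 * 100 / 10000 = 26.87 cm

26.87 cm


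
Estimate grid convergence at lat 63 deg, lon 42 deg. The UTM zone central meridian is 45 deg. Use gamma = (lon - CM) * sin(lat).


gamma = (42 - 45) * sin(63) = -3 * 0.891007 = -2.673 degrees

-2.673 degrees


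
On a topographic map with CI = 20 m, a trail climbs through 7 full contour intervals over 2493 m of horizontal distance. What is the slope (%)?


elevation change = 7 * 20 = 140 m
slope = 140 / 2493 * 100 = 5.6%

5.6%


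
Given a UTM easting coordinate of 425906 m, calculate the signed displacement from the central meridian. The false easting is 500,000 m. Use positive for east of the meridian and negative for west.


displacement = 425906 - 500000 = -74094 m

-74094 m


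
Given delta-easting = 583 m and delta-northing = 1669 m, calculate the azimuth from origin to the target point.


az = atan2(583, 1669) = 19.3 deg
adjusted to 0-360: 19.3 degrees

19.3 degrees


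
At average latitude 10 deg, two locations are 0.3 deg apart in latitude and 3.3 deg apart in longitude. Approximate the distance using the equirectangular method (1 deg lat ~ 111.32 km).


dlat_km = 0.3 * 111.32 = 33.396
dlon_km = 3.3 * 111.32 * cos(10) ≈ 361.775
dist = sqrt(33.396^2 + 361.775^2) ≈ 363.3 km

363.3 km


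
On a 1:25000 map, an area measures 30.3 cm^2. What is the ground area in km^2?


ground_area = 30.3 * (25000/100)^2 = 1893750.0 m^2 = 1.89375 km^2 ≈ 1.894 km^2

1.894 km^2


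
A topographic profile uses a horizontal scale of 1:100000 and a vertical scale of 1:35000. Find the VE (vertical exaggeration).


VE = horizontal_scale / vertical_scale = 100000 / 35000 ≈ 2.9

2.9x


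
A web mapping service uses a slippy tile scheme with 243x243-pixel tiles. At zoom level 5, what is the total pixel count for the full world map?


tiles per axis = 2^5 = 32
total tiles = 32^2 = 1024
pixels per axis = 32 * 243 = 7776
total pixels = 7776^2 = 60466176

60466176 pixels


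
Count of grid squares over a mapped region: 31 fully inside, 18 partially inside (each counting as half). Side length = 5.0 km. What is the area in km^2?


effective squares = 31 + 18 * 0.5 = 40.0
area = 40.0 * 25.0 = 1000.0 km^2

1000.0 km^2


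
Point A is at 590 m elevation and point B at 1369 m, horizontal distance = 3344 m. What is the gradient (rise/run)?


gradient = (1369 - 590) / 3344 = 779 / 3344 = 0.233

0.233


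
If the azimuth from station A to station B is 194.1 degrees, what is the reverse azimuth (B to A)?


back azimuth = (194.1 + 180) mod 360 = 14.1 degrees

14.1 degrees


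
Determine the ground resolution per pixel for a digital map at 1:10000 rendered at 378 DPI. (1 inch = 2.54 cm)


pixel_cm = 2.54 / 378 ≈ 0.00672 cm
ground = pixel_cm * 10000 / 100 = 2.54 * 10000 / (378 * 100) = 25400 / 37800 ≈ 0.67 m

0.67 m


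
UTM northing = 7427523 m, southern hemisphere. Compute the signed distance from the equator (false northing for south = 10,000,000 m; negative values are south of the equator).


For southern: actual = 7427523 - 10000000 = -2572477 m

-2572477 m


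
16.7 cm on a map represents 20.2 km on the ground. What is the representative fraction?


ground = 20.2 km = 2020000 cm; RF denominator = ground / map = 2020000 / 16.7 ≈ 120958; RF = 1:120958

1:120958


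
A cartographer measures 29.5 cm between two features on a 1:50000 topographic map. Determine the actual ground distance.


ground = 29.5 cm * 50000 / 100 = 14750.0 m = 14.75 km

14.75 km


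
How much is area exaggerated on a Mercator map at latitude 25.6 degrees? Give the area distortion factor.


area_distortion = 1/cos^2(25.6) = 1.23

1.23


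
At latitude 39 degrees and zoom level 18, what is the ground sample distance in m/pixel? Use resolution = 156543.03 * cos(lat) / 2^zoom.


res = 156543.03 * cos(39) / 2^18 = 156543.03 * 0.77714596 / 262144 = 0.46 m/pixel

0.46 m/pixel


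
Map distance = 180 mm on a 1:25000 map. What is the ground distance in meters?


ground = 180 mm * 25000 / 1000 = 4500.0 m

4500.0 m


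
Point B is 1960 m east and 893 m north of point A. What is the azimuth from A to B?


az = atan2(1960, 893) = 65.5 deg
adjusted to 0-360: 65.5 degrees

65.5 degrees


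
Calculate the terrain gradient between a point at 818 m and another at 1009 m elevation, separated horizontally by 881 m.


gradient = (1009 - 818) / 881 = 191 / 881 = 0.2168

0.2168


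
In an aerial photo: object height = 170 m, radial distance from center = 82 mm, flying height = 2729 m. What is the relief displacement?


d = h * r / H = 170 * 82 / 2729 = 5.11 mm

5.11 mm


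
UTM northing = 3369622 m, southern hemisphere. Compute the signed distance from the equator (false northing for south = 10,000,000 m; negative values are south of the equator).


For southern: actual = 3369622 - 10000000 = -6630378 m

-6630378 m


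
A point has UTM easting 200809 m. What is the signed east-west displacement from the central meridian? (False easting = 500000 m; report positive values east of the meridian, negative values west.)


displacement = 200809 - 500000 = -299191 m

-299191 m


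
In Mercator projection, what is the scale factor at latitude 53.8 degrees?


SF = 1 / cos(53.8) = 1 / 0.590606 = 1.693

1.693


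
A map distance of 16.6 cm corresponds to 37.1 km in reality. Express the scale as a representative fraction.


ground = 37.1 km = 3710000 cm; RF denominator = ground / map = 3710000 / 16.6 ≈ 223494; RF = 1:223494

1:223494


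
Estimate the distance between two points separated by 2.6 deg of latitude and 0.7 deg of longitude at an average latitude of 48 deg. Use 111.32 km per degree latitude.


dlat_km = 2.6 * 111.32 = 289.432
dlon_km = 0.7 * 111.32 * cos(48) ≈ 52.141
dist = sqrt(289.432^2 + 52.141^2) ≈ 294.1 km

294.1 km


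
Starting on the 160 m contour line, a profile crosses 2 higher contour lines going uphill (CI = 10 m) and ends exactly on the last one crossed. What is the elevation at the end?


elevation = 160 + 2 * 10 = 180 m

180 m


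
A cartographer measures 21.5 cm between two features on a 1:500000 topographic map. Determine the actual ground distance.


ground = 21.5 cm * 500000 / 100 = 107500.0 m = 107.5 km

107.5 km


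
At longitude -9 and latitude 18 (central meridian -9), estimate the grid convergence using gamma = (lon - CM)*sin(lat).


gamma = (-9 - -9) * sin(18) = 0 * 0.309017 = 0.0 degrees

0.0 degrees


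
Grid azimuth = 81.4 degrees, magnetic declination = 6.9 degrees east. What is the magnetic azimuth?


magnetic azimuth = grid azimuth - declination (east +ve)
mag_az = 81.4 - 6.9 = 74.5 degrees

74.5 degrees


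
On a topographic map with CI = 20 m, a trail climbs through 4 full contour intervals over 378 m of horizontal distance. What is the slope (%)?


elevation change = 4 * 20 = 80 m
slope = 80 / 378 * 100 = 21.2%

21.2%


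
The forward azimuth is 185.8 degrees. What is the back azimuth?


back azimuth = (185.8 + 180) mod 360 = 5.8 degrees

5.8 degrees


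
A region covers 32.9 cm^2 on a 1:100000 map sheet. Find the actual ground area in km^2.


ground_area = 32.9 * (100000/100)^2 = 32900000.0 m^2 = 32.9 km^2

32.9 km^2


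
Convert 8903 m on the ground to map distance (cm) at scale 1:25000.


map_cm = 8903 * 100 / 25000 = 35.612 cm ≈ 35.61 cm

35.61 cm


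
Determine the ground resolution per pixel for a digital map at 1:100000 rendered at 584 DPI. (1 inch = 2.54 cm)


pixel_cm = 2.54 / 584 ≈ 0.004349 cm
ground = pixel_cm * 100000 / 100 = 2.54 * 100000 / (584 * 100) = 254000 / 58400 ≈ 4.35 m

4.35 m


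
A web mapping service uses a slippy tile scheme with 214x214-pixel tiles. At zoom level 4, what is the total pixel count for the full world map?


tiles per axis = 2^4 = 16
total tiles = 16^2 = 256
pixels per axis = 16 * 214 = 3424
total pixels = 3424^2 = 11723776

11723776 pixels


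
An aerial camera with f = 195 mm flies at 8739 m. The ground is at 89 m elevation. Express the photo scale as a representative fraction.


scale = f / (H - h) = 195 mm / 8650 m = 195 / 8650000 = 1:44359

1:44359


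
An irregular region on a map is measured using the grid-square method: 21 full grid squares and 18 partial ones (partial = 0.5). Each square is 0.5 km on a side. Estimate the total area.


effective squares = 21 + 18 * 0.5 = 30.0
area = 30.0 * 0.25 = 7.5 km^2

7.5 km^2


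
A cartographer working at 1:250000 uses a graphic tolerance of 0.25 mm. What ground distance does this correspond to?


ground = 0.25 mm * 250000 / 1000 = 62.5 m

62.5 m


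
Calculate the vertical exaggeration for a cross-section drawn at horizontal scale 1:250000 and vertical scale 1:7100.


VE = horizontal_scale / vertical_scale = 250000 / 7100 ≈ 35.2

35.2x


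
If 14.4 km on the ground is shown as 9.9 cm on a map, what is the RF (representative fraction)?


ground = 14.4 km = 1440000 cm; RF denominator = ground / map = 1440000 / 9.9 ≈ 145455; RF = 1:145455

1:145455


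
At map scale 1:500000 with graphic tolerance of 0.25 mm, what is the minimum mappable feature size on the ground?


ground = 0.25 mm * 500000 / 1000 = 125.0 m

125.0 m


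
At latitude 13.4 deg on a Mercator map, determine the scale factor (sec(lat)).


SF = 1 / cos(13.4) = 1 / 0.972776 = 1.028

1.028


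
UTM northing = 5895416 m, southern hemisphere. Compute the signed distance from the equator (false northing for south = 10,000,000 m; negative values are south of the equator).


For southern: actual = 5895416 - 10000000 = -4104584 m

-4104584 m
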